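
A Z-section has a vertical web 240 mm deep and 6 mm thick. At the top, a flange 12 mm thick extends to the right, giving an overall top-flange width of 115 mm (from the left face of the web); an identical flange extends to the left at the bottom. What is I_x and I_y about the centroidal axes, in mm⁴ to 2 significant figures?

I_x ≈ 4.1 × 10⁷ mm⁴, I_y ≈ 1.1 × 10⁷ mm⁴

Break the section into simple shapes (no overlaps), measuring from the bottom-left corner of the bounding box.
Web: 6 × 240, A = 1 440 mm², y = 120 mm, Ī = 6 912 000 mm⁴.
Top flange (beyond web): 109 × 12, A = 1 308 mm², y = 234 mm, Ī = 15 696 mm⁴.
Bottom flange (beyond web): 109 × 12, A = 1 308 mm², y = 6 mm, Ī = 15 696 mm⁴.
Centroid: ȳ = ΣA·y / ΣA = 120 mm.
Transfer each piece to the centroidal x-axis using Ī + A·d² with d = y − 120:
  web: d = 0 mm → contributes +6 912 000 mm⁴
  top flange (beyond web): d = 114 mm → contributes +17 014 464 mm⁴
  bottom flange (beyond web): d = -114 mm → contributes +17 014 464 mm⁴
Total I = 40 940 928 mm⁴.
For the y-axis: x̄ = 112 mm.
Repeating about the centroidal y-axis gives I_y = 11 243 528 mm⁴.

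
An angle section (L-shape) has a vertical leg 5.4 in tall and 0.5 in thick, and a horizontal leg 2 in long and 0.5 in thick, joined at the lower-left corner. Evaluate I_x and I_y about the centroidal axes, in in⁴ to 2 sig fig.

I_x ≈ 10 in⁴, I_y ≈ 0.78 in⁴

Decompose the section into non-overlapping parts with the origin at the bottom-left of its bounding rectangle.
Vertical leg: 0.5 × 5.4, A = 2.7 in², y = 2.7 in, Ī = 6.561 in⁴.
Horizontal leg (remainder): 1.5 × 0.5, A = 0.75 in², y = 0.25 in, Ī = 0.01563 in⁴.
Centroid: ȳ = ΣA·y / ΣA = 2.167 in.
Transfer each piece to the centroidal x-axis using Ī + A·d² with d = y − 2.167:
  vertical leg: d = 0.5326 in → contributes +7.327 in⁴
  horizontal leg (remainder): d = -1.917 in → contributes +2.773 in⁴
Total I = 10.1 in⁴.
For the y-axis: x̄ = 0.4674 in.
Repeating about the centroidal y-axis gives I_y = 0.7838 in⁴.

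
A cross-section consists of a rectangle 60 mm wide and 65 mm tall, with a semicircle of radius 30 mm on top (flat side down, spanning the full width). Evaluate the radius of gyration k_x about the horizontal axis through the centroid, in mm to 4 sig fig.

k_x ≈ 25.97 mm

Split into non-overlapping primitives; take the origin at the lower-left of the bounding box.
Rectangular body: 60 × 65, A = 3 900 mm², y = 32.5 mm, Ī = 1 373 125 mm⁴.
Semicircular cap: semicircle r = 30, A = 1413.72 mm², y = 77.7324 mm, Ī = 88903.1 mm⁴.
Centroid: ȳ = ΣA·y / ΣA = 44.5341 mm.
Transfer each piece to the horizontal axis through the centroid using Ī + A·d² with d = y − 44.5341:
  rectangular body: d = -12.0341 mm → contributes +1 937 921 mm⁴
  semicircular cap: d = 33.1983 mm → contributes +1 646 998 mm⁴
Total I = 3 584 920 mm⁴.
Radius of gyration: k = √(I/A) = √(3 584 920 / 5313.72) = 25.9741 mm.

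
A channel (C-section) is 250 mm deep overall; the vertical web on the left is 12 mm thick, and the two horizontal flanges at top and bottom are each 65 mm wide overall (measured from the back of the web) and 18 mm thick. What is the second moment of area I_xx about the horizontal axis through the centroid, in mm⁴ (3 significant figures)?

Decompose the section into non-overlapping parts with the origin at the bottom-left of its bounding rectangle.
Web: 12 × 250, A = 3 000 mm², y = 125 mm, Ī = 15 625 000 mm⁴.
Top flange (beyond web): 53 × 18, A = 954 mm², y = 241 mm, Ī = 25 758 mm⁴.
Bottom flange (beyond web): 53 × 18, A = 954 mm², y = 9 mm, Ī = 25 758 mm⁴.
By symmetry the centroid is at mid-height, ȳ = 125 mm.
Transfer each piece to the horizontal axis through the centroid using Ī + A·d² with d = y − 125:
  web: d = 0 mm → contributes +15 625 000 mm⁴
  top flange (beyond web): d = 116 mm → contributes +12 862 782 mm⁴
  bottom flange (beyond web): d = -116 mm → contributes +12 862 782 mm⁴
Total I = 41 350 564 mm⁴.

I_xx ≈ 4.14 × 10⁷ mm⁴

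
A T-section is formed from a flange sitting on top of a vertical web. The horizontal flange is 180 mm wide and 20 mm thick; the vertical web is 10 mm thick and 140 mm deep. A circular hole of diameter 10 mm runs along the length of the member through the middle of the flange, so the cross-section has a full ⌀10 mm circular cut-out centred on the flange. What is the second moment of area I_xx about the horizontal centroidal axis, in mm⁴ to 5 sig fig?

I_xx ≈ 8.8173 × 10⁶ mm⁴

Treat the section as a set of non-overlapping primitives; coordinates are from the bounding-box lower-left.
Flange: 180 × 20, A = 3 600 mm², y = 150 mm, Ī = 120 000 mm⁴.
Web: 10 × 140, A = 1 400 mm², y = 70 mm, Ī = 2 286 667 mm⁴.
Hole (subtracted): ⌀10, A = 78.53982 mm², y = 150 mm, Ī = 490.8739 mm⁴.
Centroid: ȳ = ΣA·y / ΣA = 127.2425 mm.
Transfer each piece to the horizontal centroidal axis using Ī + A·d² with d = y − 127.2425:
  flange: d = 22.75747 mm → contributes +1 984 449 mm⁴
  web: d = -57.24253 mm → contributes +6 874 056 mm⁴
  hole: d = 22.75747 mm → contributes −41166.85 mm⁴
Total I = 8 817 339 mm⁴.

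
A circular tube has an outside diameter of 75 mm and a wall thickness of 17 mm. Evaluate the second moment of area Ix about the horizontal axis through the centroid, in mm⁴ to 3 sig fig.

Decompose the section into non-overlapping parts with the origin at the bottom-left of its bounding rectangle.
Outer circle: ⌀75, A = 4417.9 mm², y = 37.5 mm, Ī = 1 553 156 mm⁴.
Bore (subtracted): ⌀41, A = 1320.3 mm², y = 37.5 mm, Ī = 138 709 mm⁴.
By symmetry the centroid is at mid-height, ȳ = 37.5 mm.
All pieces are centred on the horizontal axis through the centroid, so I = ΣĪ (holes subtracted) = 1 414 446 mm⁴.

Ix ≈ 1.41 × 10⁶ mm⁴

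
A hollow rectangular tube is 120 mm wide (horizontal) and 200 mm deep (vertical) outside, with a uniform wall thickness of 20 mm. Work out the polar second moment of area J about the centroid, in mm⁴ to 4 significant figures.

Split into non-overlapping primitives; take the origin at the lower-left of the bounding box.
Outer rectangle: 120 × 200, A = 24 000 mm², y = 100 mm, Ī = 80 000 000 mm⁴.
Inner void (subtracted): 80 × 160, A = 12 800 mm², y = 100 mm, Ī = 27 306 667 mm⁴.
By symmetry the centroid is at mid-height, ȳ = 100 mm.
All pieces are centred on the centroidal x-axis, so I = ΣĪ (holes subtracted) = 52 693 333 mm⁴.
Repeating about the centroidal y-axis gives I_y = 21 973 333 mm⁴.
Polar second moment: J = I_x + I_y = 74 666 667 mm⁴.

J ≈ 7.467 × 10⁷ mm⁴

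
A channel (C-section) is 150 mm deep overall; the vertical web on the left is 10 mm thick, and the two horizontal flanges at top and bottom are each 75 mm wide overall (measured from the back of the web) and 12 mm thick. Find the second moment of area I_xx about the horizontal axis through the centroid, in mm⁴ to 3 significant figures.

Break the section into simple shapes (no overlaps), measuring from the bottom-left corner of the bounding box.
Web: 10 × 150, A = 1 500 mm², y = 75 mm, Ī = 2 812 500 mm⁴.
Top flange (beyond web): 65 × 12, A = 780 mm², y = 144 mm, Ī = 9 360 mm⁴.
Bottom flange (beyond web): 65 × 12, A = 780 mm², y = 6 mm, Ī = 9 360 mm⁴.
By symmetry the centroid is at mid-height, ȳ = 75 mm.
Transfer each piece to the horizontal axis through the centroid using Ī + A·d² with d = y − 75:
  web: d = 0 mm → contributes +2 812 500 mm⁴
  top flange (beyond web): d = 69 mm → contributes +3 722 940 mm⁴
  bottom flange (beyond web): d = -69 mm → contributes +3 722 940 mm⁴
Total I = 10 258 380 mm⁴.

I_xx ≈ 1.03 × 10⁷ mm⁴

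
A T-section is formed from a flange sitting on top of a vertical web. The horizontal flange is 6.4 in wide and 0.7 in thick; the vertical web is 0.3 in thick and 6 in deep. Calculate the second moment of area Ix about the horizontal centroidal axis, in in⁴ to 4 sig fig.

Split into non-overlapping primitives; take the origin at the lower-left of the bounding box.
Flange: 6.4 × 0.7, A = 4.48 in², y = 6.35 in, Ī = 0.182933 in⁴.
Web: 0.3 × 6, A = 1.8 in², y = 3 in, Ī = 5.4 in⁴.
Centroid: ȳ = ΣA·y / ΣA = 5.38981 in.
Transfer each piece to the horizontal centroidal axis using Ī + A·d² with d = y − 5.38981:
  flange: d = 0.960191 in → contributes +4.31335 in⁴
  web: d = -2.38981 in → contributes +15.6801 in⁴
Total I = 19.9935 in⁴.

Ix ≈ 19.99 in⁴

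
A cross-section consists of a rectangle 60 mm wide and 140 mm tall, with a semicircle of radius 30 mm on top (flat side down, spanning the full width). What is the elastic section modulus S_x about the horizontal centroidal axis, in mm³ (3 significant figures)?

Treat the section as a set of non-overlapping primitives; coordinates are from the bounding-box lower-left.
Rectangular body: 60 × 140, A = 8 400 mm², y = 70 mm, Ī = 13 720 000 mm⁴.
Semicircular cap: semicircle r = 30, A = 1413.7 mm², y = 152.73 mm, Ī = 88 903 mm⁴.
Centroid: ȳ = ΣA·y / ΣA = 81.918 mm.
Transfer each piece to the horizontal centroidal axis using Ī + A·d² with d = y − 81.918:
  rectangular body: d = -11.918 mm → contributes +14 913 131 mm⁴
  semicircular cap: d = 70.814 mm → contributes +7 178 232 mm⁴
Total I = 22 091 363 mm⁴.
Extreme fibre distance c = 88.082 mm; S = I/c = 250 805 mm³.

S_x ≈ 2.51 × 10⁵ mm³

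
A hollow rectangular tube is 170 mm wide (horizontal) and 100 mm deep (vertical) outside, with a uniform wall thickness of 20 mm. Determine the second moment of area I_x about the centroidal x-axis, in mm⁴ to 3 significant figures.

Treat the section as a set of non-overlapping primitives; coordinates are from the bounding-box lower-left.
Outer rectangle: 170 × 100, A = 17 000 mm², y = 50 mm, Ī = 14 166 667 mm⁴.
Inner void (subtracted): 130 × 60, A = 7 800 mm², y = 50 mm, Ī = 2 340 000 mm⁴.
By symmetry the centroid is at mid-height, ȳ = 50 mm.
All pieces are centred on the centroidal x-axis, so I = ΣĪ (holes subtracted) = 11 826 667 mm⁴.

I_x ≈ 1.18 × 10⁷ mm⁴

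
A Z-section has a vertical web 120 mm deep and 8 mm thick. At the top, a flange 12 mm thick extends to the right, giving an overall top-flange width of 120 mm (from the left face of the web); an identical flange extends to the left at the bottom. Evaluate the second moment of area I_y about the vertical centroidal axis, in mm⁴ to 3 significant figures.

Treat the section as a set of non-overlapping primitives; coordinates are from the bounding-box lower-left.
Web: 8 × 120, A = 960 mm², x = 116 mm, Ī = 5 120 mm⁴.
Top flange (beyond web): 112 × 12, A = 1 344 mm², x = 176 mm, Ī = 1 404 928 mm⁴.
Bottom flange (beyond web): 112 × 12, A = 1 344 mm², x = 56 mm, Ī = 1 404 928 mm⁴.
Centroid: x̄ = ΣA·x / ΣA = 116 mm.
Transfer each piece to the vertical centroidal axis using Ī + A·d² with d = x − 116:
  web: d = 0 mm → contributes +5 120 mm⁴
  top flange (beyond web): d = 60 mm → contributes +6 243 328 mm⁴
  bottom flange (beyond web): d = -60 mm → contributes +6 243 328 mm⁴
Total I = 12 491 776 mm⁴.

I_y ≈ 1.25 × 10⁷ mm⁴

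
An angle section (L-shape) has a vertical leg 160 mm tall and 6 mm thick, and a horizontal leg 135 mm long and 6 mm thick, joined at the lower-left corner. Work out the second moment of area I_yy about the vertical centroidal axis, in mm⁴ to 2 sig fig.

I_yy ≈ 3.0 × 10⁶ mm⁴

Break the section into simple shapes (no overlaps), measuring from the bottom-left corner of the bounding box.
Vertical leg: 6 × 160, A = 960 mm², x = 3 mm, Ī = 2 880 mm⁴.
Horizontal leg (remainder): 129 × 6, A = 774 mm², x = 70.5 mm, Ī = 1 073 345 mm⁴.
Centroid: x̄ = ΣA·x / ΣA = 33.13 mm.
Transfer each piece to the vertical centroidal axis using Ī + A·d² with d = x − 33.13:
  vertical leg: d = -30.13 mm → contributes +874 370 mm⁴
  horizontal leg (remainder): d = 37.37 mm → contributes +2 154 263 mm⁴
Total I = 3 028 633 mm⁴.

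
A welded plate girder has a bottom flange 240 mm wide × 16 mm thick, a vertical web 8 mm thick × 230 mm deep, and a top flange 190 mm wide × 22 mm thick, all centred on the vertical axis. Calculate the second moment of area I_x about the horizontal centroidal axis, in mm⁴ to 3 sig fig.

Decompose the section into non-overlapping parts with the origin at the bottom-left of its bounding rectangle.
Bottom plate: 240 × 16, A = 3 840 mm², y = 8 mm, Ī = 81 920 mm⁴.
Web plate: 8 × 230, A = 1 840 mm², y = 131 mm, Ī = 8 111 333 mm⁴.
Top plate: 190 × 22, A = 4 180 mm², y = 257 mm, Ī = 168 593 mm⁴.
Centroid: ȳ = ΣA·y / ΣA = 136.51 mm.
Transfer each piece to the horizontal centroidal axis using Ī + A·d² with d = y − 136.51:
  bottom plate: d = -128.51 mm → contributes +63 501 972 mm⁴
  web plate: d = -5.5132 mm → contributes +8 167 261 mm⁴
  top plate: d = 120.49 mm → contributes +60 849 957 mm⁴
Total I = 132 519 190 mm⁴.

I_x ≈ 1.33 × 10⁸ mm⁴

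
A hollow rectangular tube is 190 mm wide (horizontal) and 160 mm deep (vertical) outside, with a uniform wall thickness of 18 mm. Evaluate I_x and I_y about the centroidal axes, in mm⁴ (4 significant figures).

Decompose the section into non-overlapping parts with the origin at the bottom-left of its bounding rectangle.
Outer rectangle: 190 × 160, A = 30 400 mm², y = 80 mm, Ī = 64 853 333 mm⁴.
Inner void (subtracted): 154 × 124, A = 19 096 mm², y = 80 mm, Ī = 24 468 341 mm⁴.
By symmetry the centroid is at mid-height, ȳ = 80 mm.
All pieces are centred on the centroidal x-axis, so I = ΣĪ (holes subtracted) = 40 384 992 mm⁴.
Repeating about the centroidal y-axis gives I_y = 53 713 272 mm⁴.

I_x ≈ 4.038 × 10⁷ mm⁴, I_y ≈ 5.371 × 10⁷ mm⁴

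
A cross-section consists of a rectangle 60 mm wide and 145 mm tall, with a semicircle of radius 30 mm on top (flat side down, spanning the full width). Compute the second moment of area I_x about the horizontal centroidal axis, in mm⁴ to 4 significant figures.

I_x ≈ 2.417 × 10⁷ mm⁴

Decompose the section into non-overlapping parts with the origin at the bottom-left of its bounding rectangle.
Rectangular body: 60 × 145, A = 8 700 mm², y = 72.5 mm, Ī = 15 243 125 mm⁴.
Semicircular cap: semicircle r = 30, A = 1413.72 mm², y = 157.732 mm, Ī = 88903.1 mm⁴.
Centroid: ȳ = ΣA·y / ΣA = 84.414 mm.
Transfer each piece to the horizontal centroidal axis using Ī + A·d² with d = y − 84.414:
  rectangular body: d = -11.914 mm → contributes +16 478 025 mm⁴
  semicircular cap: d = 73.3184 mm → contributes +7 688 468 mm⁴
Total I = 24 166 493 mm⁴.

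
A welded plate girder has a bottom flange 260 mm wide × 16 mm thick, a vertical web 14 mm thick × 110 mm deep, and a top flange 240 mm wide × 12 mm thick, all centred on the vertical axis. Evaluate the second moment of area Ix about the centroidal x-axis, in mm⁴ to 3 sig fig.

Treat the section as a set of non-overlapping primitives; coordinates are from the bounding-box lower-left.
Bottom plate: 260 × 16, A = 4 160 mm², y = 8 mm, Ī = 88 747 mm⁴.
Web plate: 14 × 110, A = 1 540 mm², y = 71 mm, Ī = 1 552 833 mm⁴.
Top plate: 240 × 12, A = 2 880 mm², y = 132 mm, Ī = 34 560 mm⁴.
Centroid: ȳ = ΣA·y / ΣA = 60.93 mm.
Transfer each piece to the centroidal x-axis using Ī + A·d² with d = y − 60.93:
  bottom plate: d = -52.93 mm → contributes +11 743 371 mm⁴
  web plate: d = 10.07 mm → contributes +1 708 995 mm⁴
  top plate: d = 71.07 mm → contributes +14 581 253 mm⁴
Total I = 28 033 618 mm⁴.

Ix ≈ 2.80 × 10⁷ mm⁴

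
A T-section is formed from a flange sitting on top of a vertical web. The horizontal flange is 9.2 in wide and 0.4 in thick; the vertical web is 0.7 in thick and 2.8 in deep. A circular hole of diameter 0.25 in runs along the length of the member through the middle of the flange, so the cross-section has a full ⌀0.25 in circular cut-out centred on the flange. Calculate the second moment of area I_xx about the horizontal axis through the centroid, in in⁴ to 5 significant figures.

I_xx ≈ 4.5880 in⁴

Treat the section as a set of non-overlapping primitives; coordinates are from the bounding-box lower-left.
Flange: 9.2 × 0.4, A = 3.68 in², y = 3 in, Ī = 0.04906667 in⁴.
Web: 0.7 × 2.8, A = 1.96 in², y = 1.4 in, Ī = 1.280533 in⁴.
Hole (subtracted): ⌀0.25, A = 0.04908739 in², y = 3 in, Ī = 0.0001917476 in⁴.
Centroid: ȳ = ΣA·y / ΣA = 2.43909 in.
Transfer each piece to the horizontal axis through the centroid using Ī + A·d² with d = y − 2.43909:
  flange: d = 0.5609102 in → contributes +1.206869 in⁴
  web: d = -1.03909 in → contributes +3.39676 in⁴
  hole: d = 0.5609102 in → contributes −0.01563563 in⁴
Total I = 4.587994 in⁴.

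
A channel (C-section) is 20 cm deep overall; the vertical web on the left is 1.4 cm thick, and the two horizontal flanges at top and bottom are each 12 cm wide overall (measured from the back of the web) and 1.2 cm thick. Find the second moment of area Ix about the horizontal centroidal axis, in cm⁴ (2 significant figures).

Break the section into simple shapes (no overlaps), measuring from the bottom-left corner of the bounding box.
Web: 1.4 × 20, A = 28 cm², y = 10 cm, Ī = 933.3 cm⁴.
Top flange (beyond web): 10.6 × 1.2, A = 12.72 cm², y = 19.4 cm, Ī = 1.526 cm⁴.
Bottom flange (beyond web): 10.6 × 1.2, A = 12.72 cm², y = 0.6 cm, Ī = 1.526 cm⁴.
By symmetry the centroid is at mid-height, ȳ = 10 cm.
Transfer each piece to the horizontal centroidal axis using Ī + A·d² with d = y − 10:
  web: d = 0 cm → contributes +933.3 cm⁴
  top flange (beyond web): d = 9.4 cm → contributes +1 125 cm⁴
  bottom flange (beyond web): d = -9.4 cm → contributes +1 125 cm⁴
Total I = 3 184 cm⁴.

Ix ≈ 3200 cm⁴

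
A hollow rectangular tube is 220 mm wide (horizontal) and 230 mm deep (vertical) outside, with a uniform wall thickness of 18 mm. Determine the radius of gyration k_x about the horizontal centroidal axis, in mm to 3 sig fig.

Decompose the section into non-overlapping parts with the origin at the bottom-left of its bounding rectangle.
Outer rectangle: 220 × 230, A = 50 600 mm², y = 115 mm, Ī = 223 061 667 mm⁴.
Inner void (subtracted): 184 × 194, A = 35 696 mm², y = 115 mm, Ī = 111 954 555 mm⁴.
By symmetry the centroid is at mid-height, ȳ = 115 mm.
All pieces are centred on the horizontal centroidal axis, so I = ΣĪ (holes subtracted) = 111 107 112 mm⁴.
Radius of gyration: k = √(I/A) = √(111 107 112 / 14 904) = 86.341 mm.

k_x ≈ 86.3 mm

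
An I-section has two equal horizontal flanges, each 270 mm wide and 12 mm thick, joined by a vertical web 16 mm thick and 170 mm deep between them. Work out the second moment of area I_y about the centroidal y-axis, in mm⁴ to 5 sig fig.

I_y ≈ 3.9424 × 10⁷ mm⁴

Treat the section as a set of non-overlapping primitives; coordinates are from the bounding-box lower-left.
Bottom flange: 270 × 12, A = 3 240 mm², x = 135 mm, Ī = 19 683 000 mm⁴.
Web: 16 × 170, A = 2 720 mm², x = 135 mm, Ī = 58026.67 mm⁴.
Top flange: 270 × 12, A = 3 240 mm², x = 135 mm, Ī = 19 683 000 mm⁴.
By symmetry the centroid is at mid-width, x̄ = 135 mm.
All pieces are centred on the centroidal y-axis, so I = ΣĪ = 39 424 027 mm⁴.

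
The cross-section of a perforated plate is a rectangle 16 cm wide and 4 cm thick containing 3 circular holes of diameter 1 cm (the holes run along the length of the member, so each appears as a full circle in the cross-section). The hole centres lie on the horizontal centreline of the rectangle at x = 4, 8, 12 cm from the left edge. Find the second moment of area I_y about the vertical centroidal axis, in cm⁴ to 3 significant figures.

Treat the section as a set of non-overlapping primitives; coordinates are from the bounding-box lower-left.
Plate: 16 × 4, A = 64 cm², x = 8 cm, Ī = 1365.3 cm⁴.
Hole 1 (subtracted): ⌀1, A = 0.7854 cm², x = 4 cm, Ī = 0.049087 cm⁴.
Hole 2 (subtracted): ⌀1, A = 0.7854 cm², x = 8 cm, Ī = 0.049087 cm⁴.
Hole 3 (subtracted): ⌀1, A = 0.7854 cm², x = 12 cm, Ī = 0.049087 cm⁴.
By symmetry the centroid is at mid-width, x̄ = 8 cm.
Transfer each piece to the vertical centroidal axis using Ī + A·d² with d = x − 8:
  plate: d = 0 cm → contributes +1365.3 cm⁴
  hole 1: d = -4 cm → contributes −12.615 cm⁴
  hole 2: d = 0 cm → contributes −0.049087 cm⁴
  hole 3: d = 4 cm → contributes −12.615 cm⁴
Total I = 1340.1 cm⁴.

I_y ≈ 1340 cm⁴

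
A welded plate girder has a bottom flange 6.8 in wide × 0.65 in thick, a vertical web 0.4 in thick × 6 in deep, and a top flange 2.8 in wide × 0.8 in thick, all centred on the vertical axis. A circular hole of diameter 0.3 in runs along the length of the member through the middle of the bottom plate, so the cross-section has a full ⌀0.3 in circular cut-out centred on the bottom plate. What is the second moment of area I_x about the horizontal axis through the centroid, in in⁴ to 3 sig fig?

Treat the section as a set of non-overlapping primitives; coordinates are from the bounding-box lower-left.
Bottom plate: 6.8 × 0.65, A = 4.42 in², y = 0.325 in, Ī = 0.15562 in⁴.
Web plate: 0.4 × 6, A = 2.4 in², y = 3.65 in, Ī = 7.2 in⁴.
Top plate: 2.8 × 0.8, A = 2.24 in², y = 7.05 in, Ī = 0.11947 in⁴.
Hole (subtracted): ⌀0.3, A = 0.070686 in², y = 0.325 in, Ī = 0.00039761 in⁴.
Centroid: ȳ = ΣA·y / ΣA = 2.8885 in.
Transfer each piece to the horizontal axis through the centroid using Ī + A·d² with d = y − 2.8885:
  bottom plate: d = -2.5635 in → contributes +29.202 in⁴
  web plate: d = 0.76151 in → contributes +8.5918 in⁴
  top plate: d = 4.1615 in → contributes +38.912 in⁴
  hole: d = -2.5635 in → contributes −0.46491 in⁴
Total I = 76.241 in⁴.

I_x ≈ 76.2 in⁴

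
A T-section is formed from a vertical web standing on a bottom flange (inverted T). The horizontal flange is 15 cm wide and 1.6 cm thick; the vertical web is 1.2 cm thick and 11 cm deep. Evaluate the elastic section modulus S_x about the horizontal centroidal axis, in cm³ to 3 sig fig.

Treat the section as a set of non-overlapping primitives; coordinates are from the bounding-box lower-left.
Flange: 15 × 1.6, A = 24 cm², y = 0.8 cm, Ī = 5.12 cm⁴.
Web: 1.2 × 11, A = 13.2 cm², y = 7.1 cm, Ī = 133.1 cm⁴.
Centroid: ȳ = ΣA·y / ΣA = 3.0355 cm.
Transfer each piece to the horizontal centroidal axis using Ī + A·d² with d = y − 3.0355:
  flange: d = -2.2355 cm → contributes +125.06 cm⁴
  web: d = 4.0645 cm → contributes +351.17 cm⁴
Total I = 476.23 cm⁴.
Extreme fibre distance c = 9.5645 cm; S = I/c = 49.791 cm³.

S_x ≈ 49.8 cm³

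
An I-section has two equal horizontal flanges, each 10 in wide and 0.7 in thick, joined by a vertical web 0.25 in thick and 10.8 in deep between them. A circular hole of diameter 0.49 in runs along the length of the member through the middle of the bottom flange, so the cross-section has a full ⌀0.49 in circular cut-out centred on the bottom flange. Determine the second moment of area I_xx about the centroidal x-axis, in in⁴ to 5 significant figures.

Break the section into simple shapes (no overlaps), measuring from the bottom-left corner of the bounding box.
Bottom flange: 10 × 0.7, A = 7 in², y = 0.35 in, Ī = 0.2858333 in⁴.
Web: 0.25 × 10.8, A = 2.7 in², y = 6.1 in, Ī = 26.244 in⁴.
Top flange: 10 × 0.7, A = 7 in², y = 11.85 in, Ī = 0.2858333 in⁴.
Hole (subtracted): ⌀0.49, A = 0.1885741 in², y = 0.35 in, Ī = 0.00282979 in⁴.
Centroid: ȳ = ΣA·y / ΣA = 6.16567 in.
Transfer each piece to the centroidal x-axis using Ī + A·d² with d = y − 6.16567:
  bottom flange: d = -5.81567 in → contributes +237.0399 in⁴
  web: d = -0.06566974 in → contributes +26.25564 in⁴
  top flange: d = 5.68433 in → contributes +226.4671 in⁴
  hole: d = -5.81567 in → contributes −6.380786 in⁴
Total I = 483.3819 in⁴.

I_xx ≈ 483.38 in⁴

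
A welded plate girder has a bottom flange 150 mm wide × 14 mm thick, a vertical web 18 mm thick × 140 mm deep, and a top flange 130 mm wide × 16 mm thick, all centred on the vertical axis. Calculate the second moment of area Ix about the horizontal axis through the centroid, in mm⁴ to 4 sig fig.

Ix ≈ 2.930 × 10⁷ mm⁴

Break the section into simple shapes (no overlaps), measuring from the bottom-left corner of the bounding box.
Bottom plate: 150 × 14, A = 2 100 mm², y = 7 mm, Ī = 34 300 mm⁴.
Web plate: 18 × 140, A = 2 520 mm², y = 84 mm, Ī = 4 116 000 mm⁴.
Top plate: 130 × 16, A = 2 080 mm², y = 162 mm, Ī = 44373.3 mm⁴.
Centroid: ȳ = ΣA·y / ΣA = 84.0806 mm.
Transfer each piece to the horizontal axis through the centroid using Ī + A·d² with d = y − 84.0806:
  bottom plate: d = -77.0806 mm → contributes +12 511 279 mm⁴
  web plate: d = -0.080597 mm → contributes +4 116 016 mm⁴
  top plate: d = 77.9194 mm → contributes +12 672 955 mm⁴
Total I = 29 300 250 mm⁴.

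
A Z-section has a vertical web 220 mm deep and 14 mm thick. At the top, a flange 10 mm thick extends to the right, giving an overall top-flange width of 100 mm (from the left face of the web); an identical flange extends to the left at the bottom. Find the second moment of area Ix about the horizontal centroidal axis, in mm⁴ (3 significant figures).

Split into non-overlapping primitives; take the origin at the lower-left of the bounding box.
Web: 14 × 220, A = 3 080 mm², y = 110 mm, Ī = 12 422 667 mm⁴.
Top flange (beyond web): 86 × 10, A = 860 mm², y = 215 mm, Ī = 7166.7 mm⁴.
Bottom flange (beyond web): 86 × 10, A = 860 mm², y = 5 mm, Ī = 7166.7 mm⁴.
Centroid: ȳ = ΣA·y / ΣA = 110 mm.
Transfer each piece to the horizontal centroidal axis using Ī + A·d² with d = y − 110:
  web: d = 0 mm → contributes +12 422 667 mm⁴
  top flange (beyond web): d = 105 mm → contributes +9 488 667 mm⁴
  bottom flange (beyond web): d = -105 mm → contributes +9 488 667 mm⁴
Total I = 31 400 000 mm⁴.

Ix ≈ 3.14 × 10⁷ mm⁴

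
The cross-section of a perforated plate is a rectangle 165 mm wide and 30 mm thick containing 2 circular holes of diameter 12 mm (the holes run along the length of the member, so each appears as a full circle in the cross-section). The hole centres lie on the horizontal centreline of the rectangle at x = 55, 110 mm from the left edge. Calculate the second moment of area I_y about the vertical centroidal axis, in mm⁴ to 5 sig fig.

I_y ≈ 1.1057 × 10⁷ mm⁴

Decompose the section into non-overlapping parts with the origin at the bottom-left of its bounding rectangle.
Plate: 165 × 30, A = 4 950 mm², x = 82.5 mm, Ī = 11 230 313 mm⁴.
Hole 1 (subtracted): ⌀12, A = 113.0973 mm², x = 55 mm, Ī = 1017.876 mm⁴.
Hole 2 (subtracted): ⌀12, A = 113.0973 mm², x = 110 mm, Ī = 1017.876 mm⁴.
By symmetry the centroid is at mid-width, x̄ = 82.5 mm.
Transfer each piece to the vertical centroidal axis using Ī + A·d² with d = x − 82.5:
  plate: d = 0 mm → contributes +11 230 313 mm⁴
  hole 1: d = -27.5 mm → contributes −86547.74 mm⁴
  hole 2: d = 27.5 mm → contributes −86547.74 mm⁴
Total I = 11 057 217 mm⁴.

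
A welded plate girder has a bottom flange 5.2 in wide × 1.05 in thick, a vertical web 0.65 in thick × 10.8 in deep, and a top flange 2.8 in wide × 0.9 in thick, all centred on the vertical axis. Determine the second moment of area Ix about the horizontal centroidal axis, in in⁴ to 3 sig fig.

Ix ≈ 326 in⁴

Split into non-overlapping primitives; take the origin at the lower-left of the bounding box.
Bottom plate: 5.2 × 1.05, A = 5.46 in², y = 0.525 in, Ī = 0.50164 in⁴.
Web plate: 0.65 × 10.8, A = 7.02 in², y = 6.45 in, Ī = 68.234 in⁴.
Top plate: 2.8 × 0.9, A = 2.52 in², y = 12.3 in, Ī = 0.1701 in⁴.
Centroid: ȳ = ΣA·y / ΣA = 5.2761 in.
Transfer each piece to the horizontal centroidal axis using Ī + A·d² with d = y − 5.2761:
  bottom plate: d = -4.7511 in → contributes +123.75 in⁴
  web plate: d = 1.1739 in → contributes +77.908 in⁴
  top plate: d = 7.0239 in → contributes +124.49 in⁴
Total I = 326.15 in⁴.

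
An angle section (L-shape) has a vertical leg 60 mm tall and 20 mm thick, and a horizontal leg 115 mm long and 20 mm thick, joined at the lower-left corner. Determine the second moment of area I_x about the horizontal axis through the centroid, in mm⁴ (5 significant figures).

Decompose the section into non-overlapping parts with the origin at the bottom-left of its bounding rectangle.
Vertical leg: 20 × 60, A = 1 200 mm², y = 30 mm, Ī = 360 000 mm⁴.
Horizontal leg (remainder): 95 × 20, A = 1 900 mm², y = 10 mm, Ī = 63333.33 mm⁴.
Centroid: ȳ = ΣA·y / ΣA = 17.74194 mm.
Transfer each piece to the horizontal axis through the centroid using Ī + A·d² with d = y − 17.74194:
  vertical leg: d = 12.25806 mm → contributes +540312.2 mm⁴
  horizontal leg (remainder): d = -7.741935 mm → contributes +177214.7 mm⁴
Total I = 717526.9 mm⁴.

I_x ≈ 7.1753 × 10⁵ mm⁴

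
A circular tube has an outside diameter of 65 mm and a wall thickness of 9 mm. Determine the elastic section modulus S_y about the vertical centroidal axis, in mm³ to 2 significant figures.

S_y ≈ 2.0 × 10⁴ mm³

Decompose the section into non-overlapping parts with the origin at the bottom-left of its bounding rectangle.
Outer circle: ⌀65, A = 3 318 mm², x = 32.5 mm, Ī = 876 241 mm⁴.
Bore (subtracted): ⌀47, A = 1 735 mm², x = 32.5 mm, Ī = 239 531 mm⁴.
By symmetry the centroid is at mid-width, x̄ = 32.5 mm.
All pieces are centred on the vertical centroidal axis, so I = ΣĪ (holes subtracted) = 636 710 mm⁴.
Extreme fibre distance c = 32.5 mm; S = I/c = 19 591 mm³.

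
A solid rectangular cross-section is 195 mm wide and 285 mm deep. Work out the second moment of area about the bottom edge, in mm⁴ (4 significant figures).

I_base ≈ 1.505 × 10⁹ mm⁴

The section: 195 × 285, A = 55 575 mm², y = 142.5 mm, Ī = 376 173 281 mm⁴.
Transfer it to the bottom edge using Ī + A·d² with d = y − 0:
  the section: d = 142.5 mm → contributes +1 504 693 125 mm⁴
Total I = 1 504 693 125 mm⁴.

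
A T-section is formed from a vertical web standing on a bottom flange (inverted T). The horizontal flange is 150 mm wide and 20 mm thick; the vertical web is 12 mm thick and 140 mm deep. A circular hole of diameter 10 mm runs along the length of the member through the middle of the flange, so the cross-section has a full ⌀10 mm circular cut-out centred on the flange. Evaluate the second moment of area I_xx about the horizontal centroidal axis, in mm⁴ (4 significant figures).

Split into non-overlapping primitives; take the origin at the lower-left of the bounding box.
Flange: 150 × 20, A = 3 000 mm², y = 10 mm, Ī = 100 000 mm⁴.
Web: 12 × 140, A = 1 680 mm², y = 90 mm, Ī = 2 744 000 mm⁴.
Hole (subtracted): ⌀10, A = 78.5398 mm², y = 10 mm, Ī = 490.874 mm⁴.
Centroid: ȳ = ΣA·y / ΣA = 39.2081 mm.
Transfer each piece to the horizontal centroidal axis using Ī + A·d² with d = y − 39.2081:
  flange: d = -29.2081 mm → contributes +2 659 343 mm⁴
  web: d = 50.7919 mm → contributes +7 078 089 mm⁴
  hole: d = -29.2081 mm → contributes −67494.3 mm⁴
Total I = 9 669 938 mm⁴.

I_xx ≈ 9.670 × 10⁶ mm⁴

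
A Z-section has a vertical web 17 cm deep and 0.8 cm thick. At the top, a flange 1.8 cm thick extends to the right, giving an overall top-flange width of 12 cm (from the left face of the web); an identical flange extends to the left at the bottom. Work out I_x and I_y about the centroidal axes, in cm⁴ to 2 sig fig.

I_x ≈ 2700 cm⁴, I_y ≈ 1900 cm⁴

Break the section into simple shapes (no overlaps), measuring from the bottom-left corner of the bounding box.
Web: 0.8 × 17, A = 13.6 cm², y = 8.5 cm, Ī = 327.5 cm⁴.
Top flange (beyond web): 11.2 × 1.8, A = 20.16 cm², y = 16.1 cm, Ī = 5.443 cm⁴.
Bottom flange (beyond web): 11.2 × 1.8, A = 20.16 cm², y = 0.9 cm, Ī = 5.443 cm⁴.
Centroid: ȳ = ΣA·y / ΣA = 8.5 cm.
Transfer each piece to the centroidal x-axis using Ī + A·d² with d = y − 8.5:
  web: d = 0 cm → contributes +327.5 cm⁴
  top flange (beyond web): d = 7.6 cm → contributes +1 170 cm⁴
  bottom flange (beyond web): d = -7.6 cm → contributes +1 170 cm⁴
Total I = 2 667 cm⁴.
For the y-axis: x̄ = 11.6 cm.
Repeating about the centroidal y-axis gives I_y = 1 874 cm⁴.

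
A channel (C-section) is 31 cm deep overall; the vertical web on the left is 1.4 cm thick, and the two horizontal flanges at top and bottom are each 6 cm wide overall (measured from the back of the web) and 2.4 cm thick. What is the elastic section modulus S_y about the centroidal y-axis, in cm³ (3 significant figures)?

Decompose the section into non-overlapping parts with the origin at the bottom-left of its bounding rectangle.
Web: 1.4 × 31, A = 43.4 cm², x = 0.7 cm, Ī = 7.0887 cm⁴.
Top flange (beyond web): 4.6 × 2.4, A = 11.04 cm², x = 3.7 cm, Ī = 19.467 cm⁴.
Bottom flange (beyond web): 4.6 × 2.4, A = 11.04 cm², x = 3.7 cm, Ī = 19.467 cm⁴.
Centroid: x̄ = ΣA·x / ΣA = 1.7116 cm.
Transfer each piece to the centroidal y-axis using Ī + A·d² with d = x − 1.7116:
  web: d = -1.0116 cm → contributes +51.502 cm⁴
  top flange (beyond web): d = 1.9884 cm → contributes +63.116 cm⁴
  bottom flange (beyond web): d = 1.9884 cm → contributes +63.116 cm⁴
Total I = 177.73 cm⁴.
Extreme fibre distance c = 4.2884 cm; S = I/c = 41.445 cm³.

S_y ≈ 41.4 cm³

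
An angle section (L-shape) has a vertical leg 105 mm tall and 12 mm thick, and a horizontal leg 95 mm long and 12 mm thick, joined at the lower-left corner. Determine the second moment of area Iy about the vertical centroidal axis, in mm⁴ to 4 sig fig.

Split into non-overlapping primitives; take the origin at the lower-left of the bounding box.
Vertical leg: 12 × 105, A = 1 260 mm², x = 6 mm, Ī = 15 120 mm⁴.
Horizontal leg (remainder): 83 × 12, A = 996 mm², x = 53.5 mm, Ī = 571 787 mm⁴.
Centroid: x̄ = ΣA·x / ΣA = 26.9707 mm.
Transfer each piece to the vertical centroidal axis using Ī + A·d² with d = x − 26.9707:
  vertical leg: d = -20.9707 mm → contributes +569 233 mm⁴
  horizontal leg (remainder): d = 26.5293 mm → contributes +1 272 773 mm⁴
Total I = 1 842 006 mm⁴.

Iy ≈ 1.842 × 10⁶ mm⁴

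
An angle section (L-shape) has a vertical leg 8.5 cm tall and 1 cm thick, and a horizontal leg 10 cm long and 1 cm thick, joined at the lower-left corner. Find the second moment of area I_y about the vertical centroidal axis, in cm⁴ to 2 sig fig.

I_y ≈ 170 cm⁴

Split into non-overlapping primitives; take the origin at the lower-left of the bounding box.
Vertical leg: 1 × 8.5, A = 8.5 cm², x = 0.5 cm, Ī = 0.7083 cm⁴.
Horizontal leg (remainder): 9 × 1, A = 9 cm², x = 5.5 cm, Ī = 60.75 cm⁴.
Centroid: x̄ = ΣA·x / ΣA = 3.071 cm.
Transfer each piece to the vertical centroidal axis using Ī + A·d² with d = x − 3.071:
  vertical leg: d = -2.571 cm → contributes +56.91 cm⁴
  horizontal leg (remainder): d = 2.429 cm → contributes +113.8 cm⁴
Total I = 170.7 cm⁴.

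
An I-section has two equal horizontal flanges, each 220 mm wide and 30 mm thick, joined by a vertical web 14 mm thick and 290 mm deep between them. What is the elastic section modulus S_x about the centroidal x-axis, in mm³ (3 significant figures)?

Decompose the section into non-overlapping parts with the origin at the bottom-left of its bounding rectangle.
Bottom flange: 220 × 30, A = 6 600 mm², y = 15 mm, Ī = 495 000 mm⁴.
Web: 14 × 290, A = 4 060 mm², y = 175 mm, Ī = 28 453 833 mm⁴.
Top flange: 220 × 30, A = 6 600 mm², y = 335 mm, Ī = 495 000 mm⁴.
By symmetry the centroid is at mid-height, ȳ = 175 mm.
Transfer each piece to the centroidal x-axis using Ī + A·d² with d = y − 175:
  bottom flange: d = -160 mm → contributes +169 455 000 mm⁴
  web: d = 0 mm → contributes +28 453 833 mm⁴
  top flange: d = 160 mm → contributes +169 455 000 mm⁴
Total I = 367 363 833 mm⁴.
Extreme fibre distance c = 175 mm; S = I/c = 2 099 222 mm³.

S_x ≈ 2.10 × 10⁶ mm³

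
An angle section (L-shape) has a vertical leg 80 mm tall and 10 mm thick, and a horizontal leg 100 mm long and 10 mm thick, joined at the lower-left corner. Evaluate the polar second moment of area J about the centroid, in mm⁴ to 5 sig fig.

Treat the section as a set of non-overlapping primitives; coordinates are from the bounding-box lower-left.
Vertical leg: 10 × 80, A = 800 mm², y = 40 mm, Ī = 426666.7 mm⁴.
Horizontal leg (remainder): 90 × 10, A = 900 mm², y = 5 mm, Ī = 7 500 mm⁴.
Centroid: ȳ = ΣA·y / ΣA = 21.47059 mm.
Transfer each piece to the centroidal x-axis using Ī + A·d² with d = y − 21.47059:
  vertical leg: d = 18.52941 mm → contributes +701337.9 mm⁴
  horizontal leg (remainder): d = -16.47059 mm → contributes +251652.2 mm⁴
Total I = 952990.2 mm⁴.
For the y-axis: x̄ = 31.47059 mm.
Repeating about the centroidal y-axis gives I_y = 1 672 990 mm⁴.
Polar second moment: J = I_x + I_y = 2 625 980 mm⁴.

J ≈ 2.6260 × 10⁶ mm⁴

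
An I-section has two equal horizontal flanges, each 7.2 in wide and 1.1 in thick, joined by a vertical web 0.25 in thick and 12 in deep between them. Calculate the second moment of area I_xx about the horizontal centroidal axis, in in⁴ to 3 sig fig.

Split into non-overlapping primitives; take the origin at the lower-left of the bounding box.
Bottom flange: 7.2 × 1.1, A = 7.92 in², y = 0.55 in, Ī = 0.7986 in⁴.
Web: 0.25 × 12, A = 3 in², y = 7.1 in, Ī = 36 in⁴.
Top flange: 7.2 × 1.1, A = 7.92 in², y = 13.65 in, Ī = 0.7986 in⁴.
By symmetry the centroid is at mid-height, ȳ = 7.1 in.
Transfer each piece to the horizontal centroidal axis using Ī + A·d² with d = y − 7.1:
  bottom flange: d = -6.55 in → contributes +340.59 in⁴
  web: d = 0 in → contributes +36 in⁴
  top flange: d = 6.55 in → contributes +340.59 in⁴
Total I = 717.17 in⁴.

I_xx ≈ 717 in⁴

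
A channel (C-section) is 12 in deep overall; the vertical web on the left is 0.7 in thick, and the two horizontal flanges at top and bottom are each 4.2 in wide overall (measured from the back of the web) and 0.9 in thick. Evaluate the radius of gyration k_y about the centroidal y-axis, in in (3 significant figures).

Split into non-overlapping primitives; take the origin at the lower-left of the bounding box.
Web: 0.7 × 12, A = 8.4 in², x = 0.35 in, Ī = 0.343 in⁴.
Top flange (beyond web): 3.5 × 0.9, A = 3.15 in², x = 2.45 in, Ī = 3.2156 in⁴.
Bottom flange (beyond web): 3.5 × 0.9, A = 3.15 in², x = 2.45 in, Ī = 3.2156 in⁴.
Centroid: x̄ = ΣA·x / ΣA = 1.25 in.
Transfer each piece to the centroidal y-axis using Ī + A·d² with d = x − 1.25:
  web: d = -0.9 in → contributes +7.147 in⁴
  top flange (beyond web): d = 1.2 in → contributes +7.7516 in⁴
  bottom flange (beyond web): d = 1.2 in → contributes +7.7516 in⁴
Total I = 22.65 in⁴.
Radius of gyration: k = √(I/A) = √(22.65 / 14.7) = 1.2413 in.

k_y ≈ 1.24 in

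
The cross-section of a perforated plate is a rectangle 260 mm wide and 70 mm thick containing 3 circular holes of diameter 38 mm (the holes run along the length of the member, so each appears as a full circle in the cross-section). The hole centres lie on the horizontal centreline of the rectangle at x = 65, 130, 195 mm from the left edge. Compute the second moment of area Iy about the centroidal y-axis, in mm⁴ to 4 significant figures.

Iy ≈ 9.264 × 10⁷ mm⁴

Split into non-overlapping primitives; take the origin at the lower-left of the bounding box.
Plate: 260 × 70, A = 18 200 mm², x = 130 mm, Ī = 102 526 667 mm⁴.
Hole 1 (subtracted): ⌀38, A = 1134.11 mm², x = 65 mm, Ī = 102 354 mm⁴.
Hole 2 (subtracted): ⌀38, A = 1134.11 mm², x = 130 mm, Ī = 102 354 mm⁴.
Hole 3 (subtracted): ⌀38, A = 1134.11 mm², x = 195 mm, Ī = 102 354 mm⁴.
By symmetry the centroid is at mid-width, x̄ = 130 mm.
Transfer each piece to the centroidal y-axis using Ī + A·d² with d = x − 130:
  plate: d = 0 mm → contributes +102 526 667 mm⁴
  hole 1: d = -65 mm → contributes −4 893 990 mm⁴
  hole 2: d = 0 mm → contributes −102 354 mm⁴
  hole 3: d = 65 mm → contributes −4 893 990 mm⁴
Total I = 92 636 334 mm⁴.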